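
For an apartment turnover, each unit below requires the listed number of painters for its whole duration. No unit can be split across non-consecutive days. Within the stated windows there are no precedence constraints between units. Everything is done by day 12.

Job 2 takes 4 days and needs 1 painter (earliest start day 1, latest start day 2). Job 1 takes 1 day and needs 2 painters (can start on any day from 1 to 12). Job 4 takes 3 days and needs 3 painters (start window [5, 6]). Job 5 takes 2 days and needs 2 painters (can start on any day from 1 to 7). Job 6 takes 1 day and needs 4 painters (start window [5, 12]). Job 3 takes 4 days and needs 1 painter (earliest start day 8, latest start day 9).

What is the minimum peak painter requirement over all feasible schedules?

4

Early-start (Job 2@1, Job 1@1, Job 4@5, Job 5@1, Job 6@5, Job 3@8) gives peak 7: d1:5  d2:3  d3:1  d4:1  d5:7  d6:3  d7:3  d8:1  d9:1  d10:1  d11:1  d12:0.
Shift Job 5→2, Job 6→8, Job 3→9.
Schedule Job 2@1, Job 1@1, Job 4@5, Job 5@2, Job 6@8, Job 3@9: d1:3  d2:3  d3:3  d4:1  d5:3  d6:3  d7:3  d8:4  d9:1  d10:1  d11:1  d12:1 — peak 4.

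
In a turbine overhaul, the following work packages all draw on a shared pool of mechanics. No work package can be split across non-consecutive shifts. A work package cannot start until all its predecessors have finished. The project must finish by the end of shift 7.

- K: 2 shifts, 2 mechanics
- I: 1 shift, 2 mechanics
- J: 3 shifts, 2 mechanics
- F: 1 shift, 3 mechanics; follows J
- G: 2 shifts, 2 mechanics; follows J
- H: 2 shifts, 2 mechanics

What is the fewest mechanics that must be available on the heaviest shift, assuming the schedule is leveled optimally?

4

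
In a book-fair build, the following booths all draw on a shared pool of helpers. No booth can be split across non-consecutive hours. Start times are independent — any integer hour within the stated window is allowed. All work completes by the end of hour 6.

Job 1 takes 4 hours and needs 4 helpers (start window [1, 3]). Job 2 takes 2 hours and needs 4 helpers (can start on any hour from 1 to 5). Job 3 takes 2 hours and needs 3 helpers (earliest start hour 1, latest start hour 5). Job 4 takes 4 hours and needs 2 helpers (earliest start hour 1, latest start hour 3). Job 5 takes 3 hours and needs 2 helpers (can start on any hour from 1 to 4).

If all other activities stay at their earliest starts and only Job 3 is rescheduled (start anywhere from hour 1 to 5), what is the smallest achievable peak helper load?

Job 3@1: h1:15  h2:15  h3:8  h4:6  h5:0  h6:0 → peak 15
Job 3@2: h1:12  h2:15  h3:11  h4:6  h5:0  h6:0 → peak 15
Job 3@3: h1:12  h2:12  h3:11  h4:9  h5:0  h6:0 → peak 12
Job 3@4: h1:12  h2:12  h3:8  h4:9  h5:3  h6:0 → peak 12
Job 3@5: h1:12  h2:12  h3:8  h4:6  h5:3  h6:3 → peak 12
Best is Job 3@3, peak 12.

12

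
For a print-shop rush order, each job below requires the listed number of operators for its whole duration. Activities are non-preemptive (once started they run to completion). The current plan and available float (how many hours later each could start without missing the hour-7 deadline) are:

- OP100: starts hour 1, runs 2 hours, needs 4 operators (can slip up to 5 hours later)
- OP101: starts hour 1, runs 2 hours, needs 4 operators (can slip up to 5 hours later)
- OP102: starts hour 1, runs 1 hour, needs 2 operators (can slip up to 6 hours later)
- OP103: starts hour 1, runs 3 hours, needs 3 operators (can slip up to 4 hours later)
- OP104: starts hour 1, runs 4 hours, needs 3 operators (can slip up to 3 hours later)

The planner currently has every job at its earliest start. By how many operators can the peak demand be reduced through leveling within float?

9

Early-start peak: h1:16  h2:14  h3:6  h4:3  h5:0  h6:0  h7:0 ⇒ 16.
Leveled (OP100@1, OP101@3, OP102@1, OP103@5, OP104@2): h1:6  h2:7  h3:7  h4:7  h5:6  h6:3  h7:3 ⇒ 7.
Reduction 16 − 7 = 9.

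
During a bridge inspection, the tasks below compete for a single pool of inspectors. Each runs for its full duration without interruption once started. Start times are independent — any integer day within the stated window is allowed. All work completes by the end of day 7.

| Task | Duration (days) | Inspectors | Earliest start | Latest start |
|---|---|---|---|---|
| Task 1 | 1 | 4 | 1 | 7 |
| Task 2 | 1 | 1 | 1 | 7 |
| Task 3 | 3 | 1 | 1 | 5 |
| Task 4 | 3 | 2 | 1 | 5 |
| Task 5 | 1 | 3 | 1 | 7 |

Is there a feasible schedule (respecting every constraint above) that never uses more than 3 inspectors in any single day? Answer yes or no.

The minimum achievable peak is 4; 3 < 4, so no feasible schedule stays within the cap.

no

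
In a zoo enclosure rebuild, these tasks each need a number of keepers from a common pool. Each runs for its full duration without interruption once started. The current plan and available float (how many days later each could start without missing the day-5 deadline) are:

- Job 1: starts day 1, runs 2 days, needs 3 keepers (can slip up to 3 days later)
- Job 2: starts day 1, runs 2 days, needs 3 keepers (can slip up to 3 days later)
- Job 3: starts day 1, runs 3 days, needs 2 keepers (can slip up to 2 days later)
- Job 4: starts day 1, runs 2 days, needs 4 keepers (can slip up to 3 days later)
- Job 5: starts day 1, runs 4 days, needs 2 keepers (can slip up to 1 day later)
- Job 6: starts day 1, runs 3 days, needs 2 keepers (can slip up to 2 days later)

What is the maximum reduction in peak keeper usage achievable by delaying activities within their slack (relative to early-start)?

7

Early-start peak: d1:16  d2:16  d3:6  d4:2  d5:0 ⇒ 16.
Leveled (Job 1@1, Job 2@3, Job 3@1, Job 4@4, Job 5@1, Job 6@1): d1:9  d2:9  d3:9  d4:9  d5:4 ⇒ 9.
Reduction 16 − 9 = 7.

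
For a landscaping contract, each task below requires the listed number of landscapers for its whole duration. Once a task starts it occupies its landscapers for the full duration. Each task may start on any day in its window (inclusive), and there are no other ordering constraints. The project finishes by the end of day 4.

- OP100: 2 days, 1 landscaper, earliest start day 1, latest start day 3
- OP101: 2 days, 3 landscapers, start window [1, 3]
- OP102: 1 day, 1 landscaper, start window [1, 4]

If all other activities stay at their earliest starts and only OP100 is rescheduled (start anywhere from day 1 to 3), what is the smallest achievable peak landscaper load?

4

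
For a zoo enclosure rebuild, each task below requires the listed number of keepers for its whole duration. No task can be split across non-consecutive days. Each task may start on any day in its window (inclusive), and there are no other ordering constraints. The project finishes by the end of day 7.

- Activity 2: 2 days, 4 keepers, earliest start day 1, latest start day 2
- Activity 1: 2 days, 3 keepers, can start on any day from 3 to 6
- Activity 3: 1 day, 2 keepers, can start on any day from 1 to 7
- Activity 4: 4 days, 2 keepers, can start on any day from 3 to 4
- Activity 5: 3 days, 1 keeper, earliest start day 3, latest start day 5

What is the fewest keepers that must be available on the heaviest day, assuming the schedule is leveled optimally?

Early-start (Activity 2@1, Activity 1@3, Activity 3@1, Activity 4@3, Activity 5@3) gives peak 6: d1:6  d2:4  d3:6  d4:6  d5:3  d6:2  d7:0.
Shift Activity 3→3, Activity 4→4, Activity 5→5.
Schedule Activity 2@1, Activity 1@3, Activity 3@3, Activity 4@4, Activity 5@5: d1:4  d2:4  d3:5  d4:5  d5:3  d6:3  d7:3 — peak 5.

5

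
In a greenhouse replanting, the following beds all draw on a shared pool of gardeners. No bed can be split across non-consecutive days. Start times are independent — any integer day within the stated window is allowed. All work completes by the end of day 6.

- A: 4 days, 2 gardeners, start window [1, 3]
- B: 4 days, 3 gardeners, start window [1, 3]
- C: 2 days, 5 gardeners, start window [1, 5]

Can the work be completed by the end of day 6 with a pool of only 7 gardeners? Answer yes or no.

yes

Schedule A@1, B@1, C@5: d1:5  d2:5  d3:5  d4:5  d5:5  d6:5 — peak 5 ≤ 7.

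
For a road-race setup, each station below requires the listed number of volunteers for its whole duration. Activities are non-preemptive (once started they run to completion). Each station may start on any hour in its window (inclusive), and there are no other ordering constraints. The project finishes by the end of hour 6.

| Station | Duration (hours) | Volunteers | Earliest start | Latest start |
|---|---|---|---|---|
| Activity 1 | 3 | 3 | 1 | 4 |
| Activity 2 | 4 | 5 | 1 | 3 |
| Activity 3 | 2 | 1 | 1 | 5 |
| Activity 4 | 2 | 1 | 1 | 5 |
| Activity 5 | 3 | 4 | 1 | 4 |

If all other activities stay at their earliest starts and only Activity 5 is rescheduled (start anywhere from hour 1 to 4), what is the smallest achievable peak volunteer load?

10

Activity 5@1: h1:14  h2:14  h3:12  h4:5  h5:0  h6:0 → peak 14
Activity 5@2: h1:10  h2:14  h3:12  h4:9  h5:0  h6:0 → peak 14
Activity 5@3: h1:10  h2:10  h3:12  h4:9  h5:4  h6:0 → peak 12
Activity 5@4: h1:10  h2:10  h3:8  h4:9  h5:4  h6:4 → peak 10
Best is Activity 5@4, peak 10.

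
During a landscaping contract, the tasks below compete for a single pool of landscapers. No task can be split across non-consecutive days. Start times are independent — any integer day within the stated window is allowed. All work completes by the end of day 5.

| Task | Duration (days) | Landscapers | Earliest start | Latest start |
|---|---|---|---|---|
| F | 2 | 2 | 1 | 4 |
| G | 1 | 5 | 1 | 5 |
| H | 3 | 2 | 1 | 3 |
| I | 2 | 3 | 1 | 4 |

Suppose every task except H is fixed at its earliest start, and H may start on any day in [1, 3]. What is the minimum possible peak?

H@1: d1:12  d2:7  d3:2  d4:0  d5:0 → peak 12
H@2: d1:10  d2:7  d3:2  d4:2  d5:0 → peak 10
H@3: d1:10  d2:5  d3:2  d4:2  d5:2 → peak 10
Best is H@2, peak 10.

10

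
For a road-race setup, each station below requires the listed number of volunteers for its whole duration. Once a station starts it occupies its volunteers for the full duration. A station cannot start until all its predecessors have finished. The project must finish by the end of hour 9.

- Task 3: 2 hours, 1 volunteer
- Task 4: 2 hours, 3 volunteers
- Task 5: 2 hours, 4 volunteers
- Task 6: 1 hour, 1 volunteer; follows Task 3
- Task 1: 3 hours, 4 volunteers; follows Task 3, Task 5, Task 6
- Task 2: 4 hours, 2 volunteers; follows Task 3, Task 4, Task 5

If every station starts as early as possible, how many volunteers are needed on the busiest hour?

8

Early-start schedule: Task 3@1, Task 4@1, Task 5@1, Task 6@3, Task 1@4, Task 2@3.
Load per hour: hour 1: 8, hour 2: 8, hour 3: 3, hour 4: 6, hour 5: 6, hour 6: 6, hour 7: 0, hour 8: 0, hour 9: 0.
Peak is 8.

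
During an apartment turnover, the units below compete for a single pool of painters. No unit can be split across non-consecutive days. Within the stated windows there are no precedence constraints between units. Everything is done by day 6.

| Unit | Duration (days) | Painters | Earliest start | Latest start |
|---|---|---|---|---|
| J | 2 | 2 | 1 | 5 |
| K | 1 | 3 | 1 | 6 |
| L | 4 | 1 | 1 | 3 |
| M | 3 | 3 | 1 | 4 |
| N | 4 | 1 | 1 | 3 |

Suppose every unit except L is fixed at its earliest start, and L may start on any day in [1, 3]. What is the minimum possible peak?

9

L@1: d1:10  d2:7  d3:5  d4:2  d5:0  d6:0 → peak 10
L@2: d1:9  d2:7  d3:5  d4:2  d5:1  d6:0 → peak 9
L@3: d1:9  d2:6  d3:5  d4:2  d5:1  d6:1 → peak 9
Best is L@2, peak 9.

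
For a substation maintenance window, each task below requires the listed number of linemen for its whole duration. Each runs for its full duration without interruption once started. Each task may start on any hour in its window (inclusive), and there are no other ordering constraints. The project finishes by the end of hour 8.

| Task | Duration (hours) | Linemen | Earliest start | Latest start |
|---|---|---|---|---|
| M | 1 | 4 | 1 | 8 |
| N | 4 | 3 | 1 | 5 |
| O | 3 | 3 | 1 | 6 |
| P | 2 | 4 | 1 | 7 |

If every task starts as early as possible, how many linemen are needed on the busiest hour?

Early-start schedule: M@1, N@1, O@1, P@1.
Load per hour: hour 1: 14, hour 2: 10, hour 3: 6, hour 4: 3, hour 5: 0, hour 6: 0, hour 7: 0, hour 8: 0.
Peak is 14.

14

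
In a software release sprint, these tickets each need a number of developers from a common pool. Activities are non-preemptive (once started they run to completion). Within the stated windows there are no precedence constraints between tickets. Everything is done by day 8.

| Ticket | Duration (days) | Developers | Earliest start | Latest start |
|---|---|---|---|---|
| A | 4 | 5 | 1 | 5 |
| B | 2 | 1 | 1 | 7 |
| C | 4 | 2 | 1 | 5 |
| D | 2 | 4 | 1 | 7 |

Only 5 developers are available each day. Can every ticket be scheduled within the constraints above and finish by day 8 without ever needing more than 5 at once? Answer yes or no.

The minimum achievable peak is 6; 5 < 6, so no feasible schedule stays within the cap.

no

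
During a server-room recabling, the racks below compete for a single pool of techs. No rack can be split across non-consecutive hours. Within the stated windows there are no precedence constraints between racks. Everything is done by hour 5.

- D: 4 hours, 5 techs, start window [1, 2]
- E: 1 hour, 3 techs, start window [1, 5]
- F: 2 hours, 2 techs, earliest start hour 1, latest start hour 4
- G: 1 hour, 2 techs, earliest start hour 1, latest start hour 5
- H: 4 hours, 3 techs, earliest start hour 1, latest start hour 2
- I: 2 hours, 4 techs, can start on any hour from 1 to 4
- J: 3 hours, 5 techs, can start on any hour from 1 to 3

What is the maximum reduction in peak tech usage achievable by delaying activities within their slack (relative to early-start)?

Early-start peak: h1:24  h2:19  h3:13  h4:8  h5:0 ⇒ 24.
Leveled (D@1, E@1, F@1, G@5, H@2, I@1, J@3): h1:14  h2:14  h3:13  h4:13  h5:10 ⇒ 14.
Reduction 24 − 14 = 10.

10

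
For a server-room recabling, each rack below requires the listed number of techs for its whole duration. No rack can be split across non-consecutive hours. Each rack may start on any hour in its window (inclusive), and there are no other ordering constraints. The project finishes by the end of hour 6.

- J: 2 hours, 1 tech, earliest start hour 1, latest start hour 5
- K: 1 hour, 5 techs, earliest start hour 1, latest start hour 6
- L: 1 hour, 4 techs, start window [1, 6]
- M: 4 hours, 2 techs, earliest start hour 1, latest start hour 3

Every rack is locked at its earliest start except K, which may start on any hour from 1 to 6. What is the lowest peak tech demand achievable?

7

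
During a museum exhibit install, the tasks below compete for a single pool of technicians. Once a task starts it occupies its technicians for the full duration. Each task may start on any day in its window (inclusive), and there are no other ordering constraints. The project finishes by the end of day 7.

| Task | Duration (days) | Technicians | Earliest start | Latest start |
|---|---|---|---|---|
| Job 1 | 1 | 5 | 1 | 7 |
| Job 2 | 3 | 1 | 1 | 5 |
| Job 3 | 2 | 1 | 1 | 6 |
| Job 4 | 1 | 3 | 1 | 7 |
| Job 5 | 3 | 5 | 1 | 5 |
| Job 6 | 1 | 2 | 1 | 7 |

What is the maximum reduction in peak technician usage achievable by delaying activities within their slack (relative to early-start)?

Early-start peak: d1:17  d2:7  d3:6  d4:0  d5:0  d6:0  d7:0 ⇒ 17.
Leveled (Job 1@1, Job 2@2, Job 3@2, Job 4@2, Job 5@5, Job 6@3): d1:5  d2:5  d3:4  d4:1  d5:5  d6:5  d7:5 ⇒ 5.
Reduction 17 − 5 = 12.

12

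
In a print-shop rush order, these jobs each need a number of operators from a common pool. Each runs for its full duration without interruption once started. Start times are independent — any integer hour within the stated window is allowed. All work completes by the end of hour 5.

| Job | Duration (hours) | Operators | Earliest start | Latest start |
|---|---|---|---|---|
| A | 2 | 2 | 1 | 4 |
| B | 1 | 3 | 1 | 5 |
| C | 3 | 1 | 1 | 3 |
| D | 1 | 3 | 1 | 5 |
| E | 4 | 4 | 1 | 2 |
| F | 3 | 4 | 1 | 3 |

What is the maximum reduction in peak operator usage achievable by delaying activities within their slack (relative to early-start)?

8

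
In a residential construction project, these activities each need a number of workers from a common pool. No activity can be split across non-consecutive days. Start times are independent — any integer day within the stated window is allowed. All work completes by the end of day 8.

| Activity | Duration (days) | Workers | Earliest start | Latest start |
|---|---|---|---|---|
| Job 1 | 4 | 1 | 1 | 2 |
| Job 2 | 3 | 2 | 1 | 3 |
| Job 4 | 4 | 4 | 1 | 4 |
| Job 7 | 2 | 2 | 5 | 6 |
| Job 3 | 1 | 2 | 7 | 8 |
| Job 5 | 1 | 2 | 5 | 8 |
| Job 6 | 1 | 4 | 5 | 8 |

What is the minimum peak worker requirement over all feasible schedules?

Early-start (Job 1@1, Job 2@1, Job 4@1, Job 7@5, Job 3@7, Job 5@5, Job 6@5) gives peak 8: d1:7  d2:7  d3:7  d4:5  d5:8  d6:2  d7:2  d8:0.
Shift Job 4→4, Job 5→8, Job 6→8.
Schedule Job 1@1, Job 2@1, Job 4@4, Job 7@5, Job 3@7, Job 5@8, Job 6@8: d1:3  d2:3  d3:3  d4:5  d5:6  d6:6  d7:6  d8:6 — peak 6.

6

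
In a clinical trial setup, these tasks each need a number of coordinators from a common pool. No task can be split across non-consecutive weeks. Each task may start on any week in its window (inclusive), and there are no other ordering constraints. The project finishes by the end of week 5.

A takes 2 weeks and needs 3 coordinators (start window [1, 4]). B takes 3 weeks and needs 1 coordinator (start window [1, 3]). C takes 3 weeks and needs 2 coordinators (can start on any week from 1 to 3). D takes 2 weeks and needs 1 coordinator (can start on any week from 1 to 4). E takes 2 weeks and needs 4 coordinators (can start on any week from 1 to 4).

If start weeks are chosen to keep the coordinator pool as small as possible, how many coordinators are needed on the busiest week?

6

Early-start (A@1, B@1, C@1, D@1, E@1) gives peak 11: w1:11  w2:11  w3:3  w4:0  w5:0.
Shift D→3, E→4.
Schedule A@1, B@1, C@1, D@3, E@4: w1:6  w2:6  w3:4  w4:5  w5:4 — peak 6.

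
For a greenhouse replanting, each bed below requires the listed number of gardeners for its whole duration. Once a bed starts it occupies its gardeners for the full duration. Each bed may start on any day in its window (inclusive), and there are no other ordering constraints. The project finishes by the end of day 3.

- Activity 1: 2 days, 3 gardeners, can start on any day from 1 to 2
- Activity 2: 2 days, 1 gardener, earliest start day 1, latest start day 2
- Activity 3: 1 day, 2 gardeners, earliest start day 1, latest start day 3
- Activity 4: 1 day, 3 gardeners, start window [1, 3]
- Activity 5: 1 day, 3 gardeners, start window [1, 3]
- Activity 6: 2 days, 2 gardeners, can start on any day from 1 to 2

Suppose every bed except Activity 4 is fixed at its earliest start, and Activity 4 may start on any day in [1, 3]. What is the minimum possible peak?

Activity 4@1: d1:14  d2:6  d3:0 → peak 14
Activity 4@2: d1:11  d2:9  d3:0 → peak 11
Activity 4@3: d1:11  d2:6  d3:3 → peak 11
Best is Activity 4@2, peak 11.

11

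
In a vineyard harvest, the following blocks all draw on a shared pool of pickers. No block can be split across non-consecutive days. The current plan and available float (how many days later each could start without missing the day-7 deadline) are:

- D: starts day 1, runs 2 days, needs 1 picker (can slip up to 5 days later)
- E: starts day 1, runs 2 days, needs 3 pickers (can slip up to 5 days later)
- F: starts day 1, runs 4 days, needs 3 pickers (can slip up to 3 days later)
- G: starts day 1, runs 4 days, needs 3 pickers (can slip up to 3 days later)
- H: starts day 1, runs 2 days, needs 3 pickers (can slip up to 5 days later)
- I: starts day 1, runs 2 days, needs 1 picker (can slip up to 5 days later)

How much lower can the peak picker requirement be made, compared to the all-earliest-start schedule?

7

Early-start peak: d1:14  d2:14  d3:6  d4:6  d5:0  d6:0  d7:0 ⇒ 14.
Leveled (D@1, E@1, F@1, G@3, H@5, I@3): d1:7  d2:7  d3:7  d4:7  d5:6  d6:6  d7:0 ⇒ 7.
Reduction 14 − 7 = 7.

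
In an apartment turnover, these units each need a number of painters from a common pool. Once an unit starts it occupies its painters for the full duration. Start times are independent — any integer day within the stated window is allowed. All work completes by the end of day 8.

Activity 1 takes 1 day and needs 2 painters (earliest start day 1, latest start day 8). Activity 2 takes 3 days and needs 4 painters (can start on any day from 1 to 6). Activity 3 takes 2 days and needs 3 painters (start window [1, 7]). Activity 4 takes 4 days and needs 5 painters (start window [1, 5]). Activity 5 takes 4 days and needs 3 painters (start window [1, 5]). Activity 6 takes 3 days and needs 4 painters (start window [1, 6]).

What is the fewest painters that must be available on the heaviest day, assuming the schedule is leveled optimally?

9

Early-start (Activity 1@1, Activity 2@1, Activity 3@1, Activity 4@1, Activity 5@1, Activity 6@1) gives peak 21: d1:21  d2:19  d3:16  d4:8  d5:0  d6:0  d7:0  d8:0.
Shift Activity 3→4, Activity 4→5, Activity 6→6.
Schedule Activity 1@1, Activity 2@1, Activity 3@4, Activity 4@5, Activity 5@1, Activity 6@6: d1:9  d2:7  d3:7  d4:6  d5:8  d6:9  d7:9  d8:9 — peak 9.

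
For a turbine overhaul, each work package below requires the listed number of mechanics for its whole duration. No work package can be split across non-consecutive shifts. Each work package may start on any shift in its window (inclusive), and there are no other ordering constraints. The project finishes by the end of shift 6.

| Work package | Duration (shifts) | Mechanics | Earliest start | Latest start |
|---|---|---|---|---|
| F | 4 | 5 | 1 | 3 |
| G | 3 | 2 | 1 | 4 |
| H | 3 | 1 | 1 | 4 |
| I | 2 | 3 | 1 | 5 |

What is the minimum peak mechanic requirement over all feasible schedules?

7

Early-start (F@1, G@1, H@1, I@1) gives peak 11: s1:11  s2:11  s3:8  s4:5  s5:0  s6:0.
Shift H→4, I→5.
Schedule F@1, G@1, H@4, I@5: s1:7  s2:7  s3:7  s4:6  s5:4  s6:4 — peak 7.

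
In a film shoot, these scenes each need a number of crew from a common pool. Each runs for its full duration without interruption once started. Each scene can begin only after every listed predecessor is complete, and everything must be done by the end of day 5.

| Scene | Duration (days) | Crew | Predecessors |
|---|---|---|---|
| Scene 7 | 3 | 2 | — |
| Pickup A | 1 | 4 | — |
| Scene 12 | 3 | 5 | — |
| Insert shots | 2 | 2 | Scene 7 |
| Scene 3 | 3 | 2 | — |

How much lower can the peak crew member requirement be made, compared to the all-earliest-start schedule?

4

Early-start peak: d1:13  d2:9  d3:9  d4:2  d5:2 ⇒ 13.
Leveled (Scene 7@1, Pickup A@1, Scene 12@2, Insert shots@4, Scene 3@1): d1:8  d2:9  d3:9  d4:7  d5:2 ⇒ 9.
Reduction 13 − 9 = 4.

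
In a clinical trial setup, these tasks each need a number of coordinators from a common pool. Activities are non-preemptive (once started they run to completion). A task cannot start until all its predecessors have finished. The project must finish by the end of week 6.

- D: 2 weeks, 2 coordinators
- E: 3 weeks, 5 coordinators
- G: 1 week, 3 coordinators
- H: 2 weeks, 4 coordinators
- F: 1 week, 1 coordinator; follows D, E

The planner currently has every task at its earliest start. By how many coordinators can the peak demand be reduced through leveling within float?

Early-start peak: w1:14  w2:11  w3:5  w4:1  w5:0  w6:0 ⇒ 14.
Leveled (D@1, E@3, G@6, H@1, F@6): w1:6  w2:6  w3:5  w4:5  w5:5  w6:4 ⇒ 6.
Reduction 14 − 6 = 8.

8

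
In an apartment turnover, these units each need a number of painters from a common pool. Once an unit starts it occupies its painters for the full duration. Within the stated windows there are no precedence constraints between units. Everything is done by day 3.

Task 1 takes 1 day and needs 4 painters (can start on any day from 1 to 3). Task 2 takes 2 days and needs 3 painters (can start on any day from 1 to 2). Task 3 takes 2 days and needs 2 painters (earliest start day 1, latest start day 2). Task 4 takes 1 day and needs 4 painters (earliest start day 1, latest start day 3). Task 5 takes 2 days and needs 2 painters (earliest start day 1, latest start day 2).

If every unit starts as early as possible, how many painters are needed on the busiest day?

15

Early-start schedule: Task 1@1, Task 2@1, Task 3@1, Task 4@1, Task 5@1.
Load per day: day 1: 15, day 2: 7, day 3: 0.
Peak is 15.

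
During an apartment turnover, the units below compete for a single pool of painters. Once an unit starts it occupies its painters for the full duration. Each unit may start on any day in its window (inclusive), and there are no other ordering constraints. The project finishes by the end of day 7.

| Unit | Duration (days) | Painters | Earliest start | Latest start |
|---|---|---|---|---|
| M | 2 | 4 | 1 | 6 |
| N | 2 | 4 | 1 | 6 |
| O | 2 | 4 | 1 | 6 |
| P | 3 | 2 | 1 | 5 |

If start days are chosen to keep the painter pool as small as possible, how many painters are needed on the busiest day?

6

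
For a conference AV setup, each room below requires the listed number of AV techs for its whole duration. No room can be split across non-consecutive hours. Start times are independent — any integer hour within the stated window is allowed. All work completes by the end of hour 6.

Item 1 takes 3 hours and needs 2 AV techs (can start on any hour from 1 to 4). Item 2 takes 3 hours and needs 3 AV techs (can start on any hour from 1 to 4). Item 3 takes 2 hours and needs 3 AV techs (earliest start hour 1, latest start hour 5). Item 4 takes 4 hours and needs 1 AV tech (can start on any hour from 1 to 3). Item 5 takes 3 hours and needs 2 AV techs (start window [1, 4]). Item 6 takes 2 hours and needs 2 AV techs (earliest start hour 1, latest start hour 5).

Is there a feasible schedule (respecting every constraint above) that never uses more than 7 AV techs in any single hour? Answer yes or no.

yes

Schedule Item 1@1, Item 2@1, Item 3@4, Item 4@1, Item 5@4, Item 6@5: h1:6  h2:6  h3:6  h4:6  h5:7  h6:4 — peak 7 ≤ 7.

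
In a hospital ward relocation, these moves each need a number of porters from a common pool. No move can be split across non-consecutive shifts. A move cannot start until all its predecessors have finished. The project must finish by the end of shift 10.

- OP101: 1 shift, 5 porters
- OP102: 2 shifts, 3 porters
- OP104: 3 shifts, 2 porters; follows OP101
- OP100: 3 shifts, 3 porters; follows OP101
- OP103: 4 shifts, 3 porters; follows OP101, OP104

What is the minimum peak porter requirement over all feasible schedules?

Early-start (OP101@1, OP102@1, OP104@2, OP100@2, OP103@5) gives peak 8: s1:8  s2:8  s3:5  s4:5  s5:3  s6:3  s7:3  s8:3  s9:0  s10:0.
Shift OP102→2, OP100→4, OP103→7.
Schedule OP101@1, OP102@2, OP104@2, OP100@4, OP103@7: s1:5  s2:5  s3:5  s4:5  s5:3  s6:3  s7:3  s8:3  s9:3  s10:3 — peak 5.

5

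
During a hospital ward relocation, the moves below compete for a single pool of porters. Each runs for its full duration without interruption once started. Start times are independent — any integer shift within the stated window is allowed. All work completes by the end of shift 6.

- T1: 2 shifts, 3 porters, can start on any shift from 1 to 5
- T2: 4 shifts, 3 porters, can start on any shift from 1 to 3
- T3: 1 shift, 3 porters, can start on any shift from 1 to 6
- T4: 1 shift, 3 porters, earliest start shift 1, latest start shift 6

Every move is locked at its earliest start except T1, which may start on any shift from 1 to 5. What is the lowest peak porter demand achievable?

9

T1@1: s1:12  s2:6  s3:3  s4:3  s5:0  s6:0 → peak 12
T1@2: s1:9  s2:6  s3:6  s4:3  s5:0  s6:0 → peak 9
T1@3: s1:9  s2:3  s3:6  s4:6  s5:0  s6:0 → peak 9
T1@4: s1:9  s2:3  s3:3  s4:6  s5:3  s6:0 → peak 9
T1@5: s1:9  s2:3  s3:3  s4:3  s5:3  s6:3 → peak 9
Best is T1@2, peak 9.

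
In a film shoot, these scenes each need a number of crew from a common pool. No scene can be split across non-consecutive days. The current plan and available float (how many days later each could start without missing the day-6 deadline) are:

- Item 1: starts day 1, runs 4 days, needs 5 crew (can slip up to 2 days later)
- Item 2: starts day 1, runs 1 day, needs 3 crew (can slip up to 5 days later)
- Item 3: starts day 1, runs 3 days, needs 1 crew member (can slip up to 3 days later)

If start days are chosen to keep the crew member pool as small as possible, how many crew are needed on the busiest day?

Early-start (Item 1@1, Item 2@1, Item 3@1) gives peak 9: d1:9  d2:6  d3:6  d4:5  d5:0  d6:0.
Shift Item 2→5.
Schedule Item 1@1, Item 2@5, Item 3@1: d1:6  d2:6  d3:6  d4:5  d5:3  d6:0 — peak 6.

6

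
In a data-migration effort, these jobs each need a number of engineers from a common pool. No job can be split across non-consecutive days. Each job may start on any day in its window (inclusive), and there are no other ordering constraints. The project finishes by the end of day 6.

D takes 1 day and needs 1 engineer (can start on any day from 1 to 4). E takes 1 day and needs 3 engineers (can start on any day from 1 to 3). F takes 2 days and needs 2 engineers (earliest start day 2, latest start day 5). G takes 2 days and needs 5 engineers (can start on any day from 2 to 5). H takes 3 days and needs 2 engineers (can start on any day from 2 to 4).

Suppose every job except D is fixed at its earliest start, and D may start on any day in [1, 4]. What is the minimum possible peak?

D@1: d1:4  d2:9  d3:9  d4:2  d5:0  d6:0 → peak 9
D@2: d1:3  d2:10  d3:9  d4:2  d5:0  d6:0 → peak 10
D@3: d1:3  d2:9  d3:10  d4:2  d5:0  d6:0 → peak 10
D@4: d1:3  d2:9  d3:9  d4:3  d5:0  d6:0 → peak 9
Best is D@1, peak 9.

9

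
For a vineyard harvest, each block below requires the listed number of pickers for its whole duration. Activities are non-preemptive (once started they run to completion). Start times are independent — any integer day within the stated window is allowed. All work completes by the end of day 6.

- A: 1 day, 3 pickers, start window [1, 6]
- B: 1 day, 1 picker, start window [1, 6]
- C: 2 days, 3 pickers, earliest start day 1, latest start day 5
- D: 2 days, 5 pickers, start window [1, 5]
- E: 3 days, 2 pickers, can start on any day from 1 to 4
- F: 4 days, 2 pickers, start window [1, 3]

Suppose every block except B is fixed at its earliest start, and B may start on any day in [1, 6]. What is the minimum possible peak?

B@1: d1:16  d2:12  d3:4  d4:2  d5:0  d6:0 → peak 16
B@2: d1:15  d2:13  d3:4  d4:2  d5:0  d6:0 → peak 15
B@3: d1:15  d2:12  d3:5  d4:2  d5:0  d6:0 → peak 15
B@4: d1:15  d2:12  d3:4  d4:3  d5:0  d6:0 → peak 15
B@5: d1:15  d2:12  d3:4  d4:2  d5:1  d6:0 → peak 15
B@6: d1:15  d2:12  d3:4  d4:2  d5:0  d6:1 → peak 15
Best is B@2, peak 15.

15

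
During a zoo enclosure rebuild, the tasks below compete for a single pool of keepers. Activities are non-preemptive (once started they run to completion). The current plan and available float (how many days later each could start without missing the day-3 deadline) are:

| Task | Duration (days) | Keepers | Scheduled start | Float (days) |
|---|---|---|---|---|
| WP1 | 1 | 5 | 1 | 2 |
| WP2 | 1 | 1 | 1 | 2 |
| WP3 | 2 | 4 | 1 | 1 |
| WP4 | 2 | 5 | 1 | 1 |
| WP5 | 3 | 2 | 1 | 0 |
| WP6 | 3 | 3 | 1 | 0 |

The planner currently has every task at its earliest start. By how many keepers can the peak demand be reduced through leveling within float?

Early-start peak: d1:20  d2:14  d3:5 ⇒ 20.
Leveled (WP1@1, WP2@1, WP3@2, WP4@2, WP5@1, WP6@1): d1:11  d2:14  d3:14 ⇒ 14.
Reduction 20 − 14 = 6.

6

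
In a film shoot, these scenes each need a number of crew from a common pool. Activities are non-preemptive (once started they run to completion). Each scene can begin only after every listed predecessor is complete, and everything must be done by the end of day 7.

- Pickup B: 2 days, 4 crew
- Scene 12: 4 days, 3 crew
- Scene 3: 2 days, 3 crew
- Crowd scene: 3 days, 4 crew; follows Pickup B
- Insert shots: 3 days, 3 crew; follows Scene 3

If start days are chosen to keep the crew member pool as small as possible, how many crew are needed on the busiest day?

7

Early-start (Pickup B@1, Scene 12@1, Scene 3@1, Crowd scene@3, Insert shots@3) gives peak 10: d1:10  d2:10  d3:10  d4:10  d5:7  d6:0  d7:0.
Shift Scene 3→3, Crowd scene→5, Insert shots→5.
Schedule Pickup B@1, Scene 12@1, Scene 3@3, Crowd scene@5, Insert shots@5: d1:7  d2:7  d3:6  d4:6  d5:7  d6:7  d7:7 — peak 7.
Total crew member-days = 47 over 7 days ⇒ peak ≥ ⌈47/7⌉ = 7, so 7 is optimal.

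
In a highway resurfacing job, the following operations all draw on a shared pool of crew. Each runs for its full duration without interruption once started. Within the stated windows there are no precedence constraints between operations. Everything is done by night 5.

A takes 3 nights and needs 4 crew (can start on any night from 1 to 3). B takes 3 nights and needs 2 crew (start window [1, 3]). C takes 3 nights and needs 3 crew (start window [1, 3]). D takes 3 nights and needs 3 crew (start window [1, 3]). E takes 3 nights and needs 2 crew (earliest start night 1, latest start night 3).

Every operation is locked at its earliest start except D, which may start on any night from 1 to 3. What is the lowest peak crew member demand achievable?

D@1: n1:14  n2:14  n3:14  n4:0  n5:0 → peak 14
D@2: n1:11  n2:14  n3:14  n4:3  n5:0 → peak 14
D@3: n1:11  n2:11  n3:14  n4:3  n5:3 → peak 14
Best is D@1, peak 14.

14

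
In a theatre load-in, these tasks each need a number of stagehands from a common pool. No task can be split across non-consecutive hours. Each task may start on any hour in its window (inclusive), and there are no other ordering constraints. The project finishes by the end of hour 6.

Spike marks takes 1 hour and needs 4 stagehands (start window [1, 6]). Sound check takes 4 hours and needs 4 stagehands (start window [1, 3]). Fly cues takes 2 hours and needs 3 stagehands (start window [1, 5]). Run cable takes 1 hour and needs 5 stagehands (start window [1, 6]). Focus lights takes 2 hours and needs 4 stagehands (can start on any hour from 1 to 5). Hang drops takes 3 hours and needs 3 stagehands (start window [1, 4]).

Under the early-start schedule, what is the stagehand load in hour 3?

At early start, hour 3 has: Sound check, Hang drops.
Demand: 4 + 3 = 7.

7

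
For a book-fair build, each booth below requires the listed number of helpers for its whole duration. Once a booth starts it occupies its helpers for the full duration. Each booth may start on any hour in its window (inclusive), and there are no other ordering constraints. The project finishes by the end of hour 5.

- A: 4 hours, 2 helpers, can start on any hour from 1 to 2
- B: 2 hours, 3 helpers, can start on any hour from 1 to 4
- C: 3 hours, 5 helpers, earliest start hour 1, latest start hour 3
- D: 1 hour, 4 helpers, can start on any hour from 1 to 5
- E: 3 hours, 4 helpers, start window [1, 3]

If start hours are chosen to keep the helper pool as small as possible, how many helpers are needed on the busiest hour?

11

Early-start (A@1, B@1, C@1, D@1, E@1) gives peak 18: h1:18  h2:14  h3:11  h4:2  h5:0.
Shift D→4, E→3.
Schedule A@1, B@1, C@1, D@4, E@3: h1:10  h2:10  h3:11  h4:10  h5:4 — peak 11.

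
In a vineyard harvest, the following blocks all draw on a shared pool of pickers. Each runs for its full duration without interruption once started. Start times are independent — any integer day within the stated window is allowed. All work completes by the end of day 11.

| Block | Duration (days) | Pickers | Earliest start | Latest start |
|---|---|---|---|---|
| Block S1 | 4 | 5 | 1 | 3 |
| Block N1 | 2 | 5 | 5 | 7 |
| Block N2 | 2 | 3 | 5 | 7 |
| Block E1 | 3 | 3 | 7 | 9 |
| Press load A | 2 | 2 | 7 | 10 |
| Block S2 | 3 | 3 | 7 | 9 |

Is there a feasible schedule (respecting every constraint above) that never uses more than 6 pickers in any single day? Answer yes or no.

yes

Schedule Block S1@1, Block N1@5, Block N2@7, Block E1@7, Press load A@10, Block S2@9: d1:5  d2:5  d3:5  d4:5  d5:5  d6:5  d7:6  d8:6  d9:6  d10:5  d11:5 — peak 6 ≤ 6.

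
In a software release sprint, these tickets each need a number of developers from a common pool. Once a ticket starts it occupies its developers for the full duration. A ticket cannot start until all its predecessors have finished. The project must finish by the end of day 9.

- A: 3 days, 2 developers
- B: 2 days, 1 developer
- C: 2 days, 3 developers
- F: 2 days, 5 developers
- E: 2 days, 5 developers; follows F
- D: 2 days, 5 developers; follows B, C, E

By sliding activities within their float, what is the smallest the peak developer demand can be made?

Early-start (A@1, B@1, C@1, F@1, E@3, D@5) gives peak 11: d1:11  d2:11  d3:7  d4:5  d5:5  d6:5  d7:0  d8:0  d9:0.
Shift F→4, E→6, D→8.
Schedule A@1, B@1, C@1, F@4, E@6, D@8: d1:6  d2:6  d3:2  d4:5  d5:5  d6:5  d7:5  d8:5  d9:5 — peak 6.

6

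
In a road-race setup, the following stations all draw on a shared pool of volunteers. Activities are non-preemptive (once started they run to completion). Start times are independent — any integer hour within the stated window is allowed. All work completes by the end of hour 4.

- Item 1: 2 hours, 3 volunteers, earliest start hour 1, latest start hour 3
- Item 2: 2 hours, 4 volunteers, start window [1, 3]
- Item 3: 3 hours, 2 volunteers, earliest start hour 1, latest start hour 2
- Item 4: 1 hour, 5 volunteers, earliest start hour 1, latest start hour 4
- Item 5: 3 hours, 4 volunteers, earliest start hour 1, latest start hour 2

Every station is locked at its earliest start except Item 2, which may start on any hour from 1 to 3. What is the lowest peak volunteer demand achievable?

Item 2@1: h1:18  h2:13  h3:6  h4:0 → peak 18
Item 2@2: h1:14  h2:13  h3:10  h4:0 → peak 14
Item 2@3: h1:14  h2:9  h3:10  h4:4 → peak 14
Best is Item 2@2, peak 14.

14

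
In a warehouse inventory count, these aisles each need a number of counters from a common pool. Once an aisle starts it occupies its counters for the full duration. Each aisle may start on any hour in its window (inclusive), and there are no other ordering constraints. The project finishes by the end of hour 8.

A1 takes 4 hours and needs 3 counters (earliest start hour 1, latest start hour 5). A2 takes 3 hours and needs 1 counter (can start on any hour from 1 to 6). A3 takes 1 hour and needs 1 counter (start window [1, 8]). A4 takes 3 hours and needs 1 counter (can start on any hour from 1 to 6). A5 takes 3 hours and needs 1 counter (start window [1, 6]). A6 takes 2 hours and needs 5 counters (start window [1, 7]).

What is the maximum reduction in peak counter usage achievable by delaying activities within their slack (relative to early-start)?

7

Early-start peak: h1:12  h2:11  h3:6  h4:3  h5:0  h6:0  h7:0  h8:0 ⇒ 12.
Leveled (A1@1, A2@1, A3@1, A4@2, A5@4, A6@7): h1:5  h2:5  h3:5  h4:5  h5:1  h6:1  h7:5  h8:5 ⇒ 5.
Reduction 12 − 5 = 7.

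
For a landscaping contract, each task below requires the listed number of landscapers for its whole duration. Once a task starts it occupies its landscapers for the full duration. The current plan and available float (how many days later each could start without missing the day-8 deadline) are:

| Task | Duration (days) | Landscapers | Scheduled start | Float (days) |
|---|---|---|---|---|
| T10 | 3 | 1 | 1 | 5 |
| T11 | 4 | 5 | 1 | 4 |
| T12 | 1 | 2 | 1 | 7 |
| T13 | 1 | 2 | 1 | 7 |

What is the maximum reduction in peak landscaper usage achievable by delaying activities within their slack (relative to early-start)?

5

Early-start peak: d1:10  d2:6  d3:6  d4:5  d5:0  d6:0  d7:0  d8:0 ⇒ 10.
Leveled (T10@1, T11@4, T12@1, T13@1): d1:5  d2:1  d3:1  d4:5  d5:5  d6:5  d7:5  d8:0 ⇒ 5.
Reduction 10 − 5 = 5.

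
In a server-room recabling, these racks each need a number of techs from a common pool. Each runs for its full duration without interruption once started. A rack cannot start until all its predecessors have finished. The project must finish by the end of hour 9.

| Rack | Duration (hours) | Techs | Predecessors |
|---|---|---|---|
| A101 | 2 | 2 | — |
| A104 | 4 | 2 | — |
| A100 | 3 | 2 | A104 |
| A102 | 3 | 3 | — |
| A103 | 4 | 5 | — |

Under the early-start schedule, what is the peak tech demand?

Early-start schedule: A101@1, A104@1, A100@5, A102@1, A103@1.
Load per hour: hour 1: 12, hour 2: 12, hour 3: 10, hour 4: 7, hour 5: 2, hour 6: 2, hour 7: 2, hour 8: 0, hour 9: 0.
Peak is 12.

12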